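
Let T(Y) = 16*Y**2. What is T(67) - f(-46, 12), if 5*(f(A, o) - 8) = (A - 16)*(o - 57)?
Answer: 71258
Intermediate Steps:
f(A, o) = 8 + (-57 + o)*(-16 + A)/5 (f(A, o) = 8 + ((A - 16)*(o - 57))/5 = 8 + ((-16 + A)*(-57 + o))/5 = 8 + ((-57 + o)*(-16 + A))/5 = 8 + (-57 + o)*(-16 + A)/5)
T(67) - f(-46, 12) = 16*67**2 - (952/5 - 57/5*(-46) - 16/5*12 + (1/5)*(-46)*12) = 16*4489 - (952/5 + 2622/5 - 192/5 - 552/5) = 71824 - 1*566 = 71824 - 566 = 71258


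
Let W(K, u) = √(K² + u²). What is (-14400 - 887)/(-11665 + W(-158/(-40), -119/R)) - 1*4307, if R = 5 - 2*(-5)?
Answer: -421836776601857/97971945451 + 183444*√282745/97971945451 ≈ -4305.7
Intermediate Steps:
R = 15 (R = 5 + 10 = 15)
(-14400 - 887)/(-11665 + W(-158/(-40), -119/R)) - 1*4307 = (-14400 - 887)/(-11665 + √((-158/(-40))² + (-119/15)²)) - 1*4307 = -15287/(-11665 + √((-158*(-1/40))² + (-119*1/15)²)) - 4307 = -15287/(-11665 + √((79/20)² + (-119/15)²)) - 4307 = -15287/(-11665 + √(6241/400 + 14161/225)) - 4307 = -15287/(-11665 + √(56549/720)) - 4307 = -15287/(-11665 + √282745/60) - 4307 = -4307 - 15287/(-11665 + √282745/60)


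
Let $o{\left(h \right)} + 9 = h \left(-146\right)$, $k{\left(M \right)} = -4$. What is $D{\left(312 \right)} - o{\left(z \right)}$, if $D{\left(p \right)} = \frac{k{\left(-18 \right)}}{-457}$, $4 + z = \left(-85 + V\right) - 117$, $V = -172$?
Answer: $- \frac{25216799}{457} \approx -55179.0$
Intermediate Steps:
$z = -378$ ($z = -4 - 374 = -378$)
$o{\left(h \right)} = -9 - 146 h$ ($o{\left(h \right)} = -9 + h \left(-146\right) = -9 - 146 h$)
$D{\left(p \right)} = \frac{4}{457}$ ($D{\left(p \right)} = - \frac{4}{-457} = \left(-4\right) \left(- \frac{1}{457}\right) = \frac{4}{457}$)
$D{\left(312 \right)} - o{\left(z \right)} = \frac{4}{457} - \left(-9 - -55188\right) = \frac{4}{457} - \left(-9 + 55188\right) = \frac{4}{457} - 55179 = - \frac{25216799}{457}$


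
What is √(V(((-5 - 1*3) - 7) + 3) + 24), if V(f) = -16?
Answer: 2*√2 ≈ 2.8284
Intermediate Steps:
√(V(((-5 - 1*3) - 7) + 3) + 24) = √(-16 + 24) = √8 = 2*√2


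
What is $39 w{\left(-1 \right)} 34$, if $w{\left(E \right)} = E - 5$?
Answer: $-7956$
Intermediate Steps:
$w{\left(E \right)} = -5 + E$
$39 w{\left(-1 \right)} 34 = 39 \left(-5 - 1\right) 34 = 39 \left(-6\right) 34 = \left(-234\right) 34 = -7956$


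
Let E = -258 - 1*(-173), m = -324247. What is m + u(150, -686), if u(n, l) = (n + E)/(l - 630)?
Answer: -426709117/1316 ≈ -3.2425e+5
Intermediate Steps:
E = -85 (E = -258 + 173 = -85)
u(n, l) = (-85 + n)/(-630 + l) (u(n, l) = (n - 85)/(l - 630) = (-85 + n)/(-630 + l))
m + u(150, -686) = -324247 + (-85 + 150)/(-630 - 686) = -324247 + 65/(-1316) = -324247 - 1/1316*65 = -324247 - 65/1316 = -426709117/1316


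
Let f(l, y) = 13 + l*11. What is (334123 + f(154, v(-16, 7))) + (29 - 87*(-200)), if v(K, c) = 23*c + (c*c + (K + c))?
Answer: 353259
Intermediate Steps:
v(K, c) = K + c² + 24*c (v(K, c) = 23*c + (c² + (K + c)) = 23*c + (K + c + c²) = K + c² + 24*c)
f(l, y) = 13 + 11*l
(334123 + f(154, v(-16, 7))) + (29 - 87*(-200)) = (334123 + (13 + 11*154)) + (29 - 87*(-200)) = (334123 + (13 + 1694)) + (29 + 17400) = (334123 + 1707) + 17429 = 335830 + 17429 = 353259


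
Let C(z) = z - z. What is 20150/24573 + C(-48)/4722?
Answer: 20150/24573 ≈ 0.82001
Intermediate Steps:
C(z) = 0
20150/24573 + C(-48)/4722 = 20150/24573 + 0/4722 = 20150*(1/24573) + 0*(1/4722) = 20150/24573 + 0 = 20150/24573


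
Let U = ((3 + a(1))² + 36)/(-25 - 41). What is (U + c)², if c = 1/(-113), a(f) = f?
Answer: 8826841/13905441 ≈ 0.63478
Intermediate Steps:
U = -26/33 (U = ((3 + 1)² + 36)/(-25 - 41) = (4² + 36)/(-66) = (16 + 36)*(-1/66) = 52*(-1/66) = -26/33 ≈ -0.78788)
c = -1/113 ≈ -0.0088496
(U + c)² = (-26/33 - 1/113)² = (-2971/3729)² = 8826841/13905441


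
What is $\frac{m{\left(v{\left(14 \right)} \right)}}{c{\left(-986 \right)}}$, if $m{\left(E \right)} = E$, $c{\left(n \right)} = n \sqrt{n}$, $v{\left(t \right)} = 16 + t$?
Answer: $\frac{15 i \sqrt{986}}{486098} \approx 0.00096896 i$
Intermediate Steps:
$c{\left(n \right)} = n^{\frac{3}{2}}$
$\frac{m{\left(v{\left(14 \right)} \right)}}{c{\left(-986 \right)}} = \frac{16 + 14}{\left(-986\right)^{\frac{3}{2}}} = \frac{30}{\left(-986\right) i \sqrt{986}} = 30 \frac{i \sqrt{986}}{972196} = \frac{15 i \sqrt{986}}{486098}$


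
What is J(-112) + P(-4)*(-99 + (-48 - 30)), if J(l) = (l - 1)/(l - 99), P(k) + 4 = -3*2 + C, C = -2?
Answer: 448277/211 ≈ 2124.5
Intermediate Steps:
P(k) = -12 (P(k) = -4 + (-3*2 - 2) = -4 + (-6 - 2) = -4 - 8 = -12)
J(l) = (-1 + l)/(-99 + l)
J(-112) + P(-4)*(-99 + (-48 - 30)) = (-1 - 112)/(-99 - 112) - 12*(-99 + (-48 - 30)) = -113/(-211) - 12*(-99 - 78) = -1/211*(-113) - 12*(-177) = 113/211 + 2124 = 448277/211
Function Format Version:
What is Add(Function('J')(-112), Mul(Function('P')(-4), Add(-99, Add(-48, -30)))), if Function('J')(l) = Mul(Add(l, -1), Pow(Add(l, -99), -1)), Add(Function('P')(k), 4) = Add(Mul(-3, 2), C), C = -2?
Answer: Rational(448277, 211) ≈ 2124.5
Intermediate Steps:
Function('P')(k) = -12 (Function('P')(k) = Add(-4, Add(Mul(-3, 2), -2)) = Add(-4, Add(-6, -2)) = Add(-4, -8) = -12)
Function('J')(l) = Mul(Pow(Add(-99, l), -1), Add(-1, l)) (Function('J')(l) = Mul(Add(-1, l), Pow(Add(-99, l), -1)) = Mul(Pow(Add(-99, l), -1), Add(-1, l)))
Add(Function('J')(-112), Mul(Function('P')(-4), Add(-99, Add(-48, -30)))) = Add(Mul(Pow(Add(-99, -112), -1), Add(-1, -112)), Mul(-12, Add(-99, Add(-48, -30)))) = Add(Mul(Pow(-211, -1), -113), Mul(-12, Add(-99, -78))) = Add(Mul(Rational(-1, 211), -113), Mul(-12, -177)) = Add(Rational(113, 211), 2124) = Rational(448277, 211)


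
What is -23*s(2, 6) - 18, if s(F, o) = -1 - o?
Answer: 143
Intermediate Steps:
-23*s(2, 6) - 18 = -23*(-1 - 1*6) - 18 = -23*(-1 - 6) - 18 = -23*(-7) - 18 = 161 - 18 = 143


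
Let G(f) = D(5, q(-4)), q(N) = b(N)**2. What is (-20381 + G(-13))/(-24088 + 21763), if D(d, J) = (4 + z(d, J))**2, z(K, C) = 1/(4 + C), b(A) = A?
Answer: 262769/30000 ≈ 8.7590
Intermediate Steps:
q(N) = N**2
D(d, J) = (4 + 1/(4 + J))**2
G(f) = 6561/400 (G(f) = (17 + 4*(-4)**2)**2/(4 + (-4)**2)**2 = (17 + 4*16)**2/(4 + 16)**2 = (17 + 64)**2/20**2 = (1/400)*81**2 = (1/400)*6561 = 6561/400)
(-20381 + G(-13))/(-24088 + 21763) = (-20381 + 6561/400)/(-24088 + 21763) = -8145839/400/(-2325) = -8145839/400*(-1/2325) = 262769/30000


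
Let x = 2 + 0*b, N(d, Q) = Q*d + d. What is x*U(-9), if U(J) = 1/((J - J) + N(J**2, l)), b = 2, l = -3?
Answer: -1/81 ≈ -0.012346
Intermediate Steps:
N(d, Q) = d + Q*d
x = 2 (x = 2 + 0*2 = 2 + 0 = 2)
U(J) = -1/(2*J**2) (U(J) = 1/((J - J) + J**2*(1 - 3)) = 1/(0 + J**2*(-2)) = 1/(0 - 2*J**2) = 1/(-2*J**2) = -1/(2*J**2))
x*U(-9) = 2*(-1/2/(-9)**2) = 2*(-1/2*1/81) = 2*(-1/162) = -1/81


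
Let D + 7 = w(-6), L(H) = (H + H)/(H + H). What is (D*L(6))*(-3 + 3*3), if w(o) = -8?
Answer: -90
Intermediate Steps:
L(H) = 1 (L(H) = (2*H)/((2*H)) = (2*H)*(1/(2*H)) = 1)
D = -15 (D = -7 - 8 = -15)
(D*L(6))*(-3 + 3*3) = (-15*1)*(-3 + 3*3) = -15*(-3 + 9) = -15*6 = -90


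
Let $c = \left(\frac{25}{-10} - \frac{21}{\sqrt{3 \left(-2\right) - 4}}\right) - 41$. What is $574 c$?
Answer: $-24969 + \frac{6027 i \sqrt{10}}{5} \approx -24969.0 + 3811.8 i$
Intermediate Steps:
$c = - \frac{87}{2} + \frac{21 i \sqrt{10}}{10}$ ($c = \left(25 \left(- \frac{1}{10}\right) - \frac{21}{\sqrt{-6 - 4}}\right) - 41 = \left(- \frac{5}{2} - \frac{21}{\sqrt{-10}}\right) - 41 = \left(- \frac{5}{2} - \frac{21}{i \sqrt{10}}\right) - 41 = \left(- \frac{5}{2} - 21 \left(- \frac{i \sqrt{10}}{10}\right)\right) - 41 = \left(- \frac{5}{2} + \frac{21 i \sqrt{10}}{10}\right) - 41 = - \frac{87}{2} + \frac{21 i \sqrt{10}}{10} \approx -43.5 + 6.6408 i$)
$574 c = 574 \left(- \frac{87}{2} + \frac{21 i \sqrt{10}}{10}\right) = -24969 + \frac{6027 i \sqrt{10}}{5}$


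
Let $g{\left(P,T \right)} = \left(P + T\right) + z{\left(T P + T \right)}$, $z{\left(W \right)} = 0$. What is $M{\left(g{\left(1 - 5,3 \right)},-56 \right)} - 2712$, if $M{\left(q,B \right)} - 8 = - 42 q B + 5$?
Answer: $-5051$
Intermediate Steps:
$g{\left(P,T \right)} = P + T$ ($g{\left(P,T \right)} = \left(P + T\right) + 0 = P + T$)
$M{\left(q,B \right)} = 13 - 42 B q$ ($M{\left(q,B \right)} = 8 + \left(- 42 q B + 5\right) = 8 - \left(-5 + 42 B q\right) = 13 - 42 B q$)
$M{\left(g{\left(1 - 5,3 \right)},-56 \right)} - 2712 = \left(13 - - 2352 \left(\left(1 - 5\right) + 3\right)\right) - 2712 = \left(13 - - 2352 \left(-4 + 3\right)\right) - 2712 = \left(13 - \left(-2352\right) \left(-1\right)\right) - 2712 = \left(13 - 2352\right) - 2712 = -2339 - 2712 = -5051$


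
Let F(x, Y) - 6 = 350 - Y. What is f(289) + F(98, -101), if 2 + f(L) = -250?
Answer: 205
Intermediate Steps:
f(L) = -252 (f(L) = -2 - 250 = -252)
F(x, Y) = 356 - Y (F(x, Y) = 6 + (350 - Y) = 356 - Y)
f(289) + F(98, -101) = -252 + (356 - 1*(-101)) = -252 + (356 + 101) = -252 + 457 = 205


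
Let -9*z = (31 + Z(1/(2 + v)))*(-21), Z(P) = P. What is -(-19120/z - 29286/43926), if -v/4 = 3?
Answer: 1403294401/5278441 ≈ 265.85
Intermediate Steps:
v = -12 (v = -4*3 = -12)
z = 721/10 (z = -(31 + 1/(2 - 12))*(-21)/9 = -(31 + 1/(-10))*(-21)/9 = -(31 - 1/10)*(-21)/9 = -103*(-21)/30 = -1/9*(-6489/10) = 721/10 ≈ 72.100)
-(-19120/z - 29286/43926) = -(-19120/721/10 - 29286/43926) = -(-19120*10/721 - 29286*1/43926) = -(-191200/721 - 4881/7321) = -1*(-1403294401/5278441) = 1403294401/5278441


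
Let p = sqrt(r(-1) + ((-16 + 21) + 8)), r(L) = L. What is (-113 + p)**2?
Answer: 12781 - 452*sqrt(3) ≈ 11998.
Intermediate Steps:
p = 2*sqrt(3) (p = sqrt(-1 + ((-16 + 21) + 8)) = sqrt(-1 + (5 + 8)) = sqrt(-1 + 13) = sqrt(12) = 2*sqrt(3) ≈ 3.4641)
(-113 + p)**2 = (-113 + 2*sqrt(3))**2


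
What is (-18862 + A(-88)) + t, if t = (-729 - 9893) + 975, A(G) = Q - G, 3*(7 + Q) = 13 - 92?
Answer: -85363/3 ≈ -28454.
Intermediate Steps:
Q = -100/3 (Q = -7 + (13 - 92)/3 = -7 + (⅓)*(-79) = -7 - 79/3 = -100/3 ≈ -33.333)
A(G) = -100/3 - G
t = -9647 (t = -10622 + 975 = -9647)
(-18862 + A(-88)) + t = (-18862 + (-100/3 - 1*(-88))) - 9647 = (-18862 + (-100/3 + 88)) - 9647 = (-18862 + 164/3) - 9647 = -56422/3 - 9647 = -85363/3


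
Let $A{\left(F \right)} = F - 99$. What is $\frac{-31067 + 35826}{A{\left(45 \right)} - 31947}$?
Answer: $- \frac{4759}{32001} \approx -0.14871$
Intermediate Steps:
$A{\left(F \right)} = -99 + F$
$\frac{-31067 + 35826}{A{\left(45 \right)} - 31947} = \frac{-31067 + 35826}{\left(-99 + 45\right) - 31947} = \frac{4759}{-54 - 31947} = \frac{4759}{-32001} = 4759 \left(- \frac{1}{32001}\right) = - \frac{4759}{32001}$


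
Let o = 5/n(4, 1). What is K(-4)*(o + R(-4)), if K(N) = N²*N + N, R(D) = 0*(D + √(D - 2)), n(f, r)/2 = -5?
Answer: 34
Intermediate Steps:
n(f, r) = -10 (n(f, r) = 2*(-5) = -10)
R(D) = 0 (R(D) = 0*(D + √(-2 + D)) = 0)
K(N) = N + N³ (K(N) = N³ + N = N + N³)
o = -½ (o = 5/(-10) = 5*(-⅒) = -½ ≈ -0.50000)
K(-4)*(o + R(-4)) = (-4 + (-4)³)*(-½ + 0) = (-4 - 64)*(-½) = -68*(-½) = 34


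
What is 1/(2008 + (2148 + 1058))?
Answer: 1/5214 ≈ 0.00019179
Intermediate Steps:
1/(2008 + (2148 + 1058)) = 1/(2008 + 3206) = 1/5214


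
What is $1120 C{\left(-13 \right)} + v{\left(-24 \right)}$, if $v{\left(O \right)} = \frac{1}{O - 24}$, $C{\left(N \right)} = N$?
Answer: $- \frac{698881}{48} \approx -14560.0$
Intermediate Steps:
$v{\left(O \right)} = \frac{1}{-24 + O}$
$1120 C{\left(-13 \right)} + v{\left(-24 \right)} = 1120 \left(-13\right) + \frac{1}{-24 - 24} = -14560 + \frac{1}{-48} = -14560 - \frac{1}{48} = - \frac{698881}{48}$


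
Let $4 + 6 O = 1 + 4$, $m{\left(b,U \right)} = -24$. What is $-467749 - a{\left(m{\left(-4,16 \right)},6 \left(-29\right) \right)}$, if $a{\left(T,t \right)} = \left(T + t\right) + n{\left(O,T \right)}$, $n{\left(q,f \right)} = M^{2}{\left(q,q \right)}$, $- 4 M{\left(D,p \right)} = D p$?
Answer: $- \frac{9695137537}{20736} \approx -4.6755 \cdot 10^{5}$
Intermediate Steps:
$O = \frac{1}{6}$ ($O = - \frac{2}{3} + \frac{1 + 4}{6} = - \frac{2}{3} + \frac{1}{6} \cdot 5 = - \frac{2}{3} + \frac{5}{6} = \frac{1}{6} \approx 0.16667$)
$M{\left(D,p \right)} = - \frac{D p}{4}$
$n{\left(q,f \right)} = \frac{q^{4}}{16}$ ($n{\left(q,f \right)} = \left(- \frac{q q}{4}\right)^{2} = \left(- \frac{q^{2}}{4}\right)^{2} = \frac{q^{4}}{16}$)
$a{\left(T,t \right)} = \frac{1}{20736} + T + t$ ($a{\left(T,t \right)} = \left(T + t\right) + \frac{1}{16 \cdot 1296} = \left(T + t\right) + \frac{1}{16} \cdot \frac{1}{1296} = \left(T + t\right) + \frac{1}{20736} = \frac{1}{20736} + T + t$)
$-467749 - a{\left(m{\left(-4,16 \right)},6 \left(-29\right) \right)} = -467749 - \left(\frac{1}{20736} - 24 + 6 \left(-29\right)\right) = -467749 - \left(\frac{1}{20736} - 24 - 174\right) = -467749 - - \frac{4105727}{20736} = -467749 + \frac{4105727}{20736} = - \frac{9695137537}{20736}$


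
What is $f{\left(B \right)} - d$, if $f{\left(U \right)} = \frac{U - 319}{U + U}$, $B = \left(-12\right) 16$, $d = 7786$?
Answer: $- \frac{2989313}{384} \approx -7784.7$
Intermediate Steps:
$B = -192$
$f{\left(U \right)} = \frac{-319 + U}{2 U}$
$f{\left(B \right)} - d = \frac{-319 - 192}{2 \left(-192\right)} - 7786 = \frac{1}{2} \left(- \frac{1}{192}\right) \left(-511\right) - 7786 = \frac{511}{384} - 7786 = - \frac{2989313}{384}$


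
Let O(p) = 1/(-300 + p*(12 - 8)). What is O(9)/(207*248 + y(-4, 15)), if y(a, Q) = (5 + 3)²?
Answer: -1/13569600 ≈ -7.3694e-8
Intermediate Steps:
y(a, Q) = 64 (y(a, Q) = 8² = 64)
O(p) = 1/(-300 + 4*p) (O(p) = 1/(-300 + p*4) = 1/(-300 + 4*p))
O(9)/(207*248 + y(-4, 15)) = (1/(4*(-75 + 9)))/(207*248 + 64) = ((¼)/(-66))/(51336 + 64) = ((¼)*(-1/66))/51400 = -1/264*1/51400 = -1/13569600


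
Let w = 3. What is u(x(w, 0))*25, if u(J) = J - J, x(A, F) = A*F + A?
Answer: 0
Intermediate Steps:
x(A, F) = A + A*F
u(J) = 0
u(x(w, 0))*25 = 0*25 = 0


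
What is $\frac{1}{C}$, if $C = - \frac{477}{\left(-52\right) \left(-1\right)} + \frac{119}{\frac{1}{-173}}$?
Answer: $- \frac{52}{1071001} \approx -4.8553 \cdot 10^{-5}$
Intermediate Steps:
$C = - \frac{1071001}{52}$ ($C = - \frac{477}{52} + \frac{119}{- \frac{1}{173}} = \left(-477\right) \frac{1}{52} + 119 \left(-173\right) = - \frac{477}{52} - 20587 = - \frac{1071001}{52} \approx -20596.0$)
$\frac{1}{C} = \frac{1}{- \frac{1071001}{52}} = - \frac{52}{1071001}$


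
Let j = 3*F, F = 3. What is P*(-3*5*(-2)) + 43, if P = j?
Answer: 313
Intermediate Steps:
j = 9 (j = 3*3 = 9)
P = 9
P*(-3*5*(-2)) + 43 = 9*(-3*5*(-2)) + 43 = 9*(-15*(-2)) + 43 = 9*30 + 43 = 270 + 43 = 313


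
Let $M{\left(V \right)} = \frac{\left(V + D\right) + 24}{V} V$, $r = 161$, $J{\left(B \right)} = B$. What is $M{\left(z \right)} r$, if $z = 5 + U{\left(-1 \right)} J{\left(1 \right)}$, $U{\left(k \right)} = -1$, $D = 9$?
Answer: $5957$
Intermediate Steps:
$z = 4$ ($z = 5 - 1 = 4$)
$M{\left(V \right)} = 33 + V$ ($M{\left(V \right)} = \frac{\left(V + 9\right) + 24}{V} V = \frac{\left(9 + V\right) + 24}{V} V = \frac{33 + V}{V} V = 33 + V$)
$M{\left(z \right)} r = \left(33 + 4\right) 161 = 37 \cdot 161 = 5957$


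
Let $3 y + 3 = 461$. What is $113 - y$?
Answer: $- \frac{119}{3} \approx -39.667$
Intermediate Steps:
$y = \frac{458}{3}$ ($y = -1 + \frac{1}{3} \cdot 461 = -1 + \frac{461}{3} = \frac{458}{3} \approx 152.67$)
$113 - y = 113 - \frac{458}{3} = - \frac{119}{3}$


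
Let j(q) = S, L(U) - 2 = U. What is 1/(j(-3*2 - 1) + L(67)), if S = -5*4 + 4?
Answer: 1/53 ≈ 0.018868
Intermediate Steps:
L(U) = 2 + U
S = -16 (S = -20 + 4 = -16)
j(q) = -16
1/(j(-3*2 - 1) + L(67)) = 1/(-16 + (2 + 67)) = 1/(-16 + 69) = 1/53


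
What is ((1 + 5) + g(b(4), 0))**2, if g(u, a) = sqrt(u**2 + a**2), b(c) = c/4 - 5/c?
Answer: 625/16 ≈ 39.063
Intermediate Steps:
b(c) = -5/c + c/4 (b(c) = c*(1/4) - 5/c = c/4 - 5/c = -5/c + c/4)
g(u, a) = sqrt(a**2 + u**2)
((1 + 5) + g(b(4), 0))**2 = ((1 + 5) + sqrt(0**2 + (-5/4 + (1/4)*4)**2))**2 = (6 + sqrt(0 + (-5*1/4 + 1)**2))**2 = (6 + sqrt(0 + (-5/4 + 1)**2))**2 = (6 + sqrt(0 + (-1/4)**2))**2 = (6 + sqrt(0 + 1/16))**2 = (6 + sqrt(1/16))**2 = (6 + 1/4)**2 = (25/4)**2 = 625/16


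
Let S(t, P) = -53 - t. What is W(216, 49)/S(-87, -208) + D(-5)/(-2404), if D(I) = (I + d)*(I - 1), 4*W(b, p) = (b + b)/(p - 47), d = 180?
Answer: 41379/20434 ≈ 2.0250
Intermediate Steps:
W(b, p) = b/(2*(-47 + p)) (W(b, p) = ((b + b)/(p - 47))/4 = ((2*b)/(-47 + p))/4 = (2*b/(-47 + p))/4 = b/(2*(-47 + p)))
D(I) = (-1 + I)*(180 + I) (D(I) = (I + 180)*(I - 1) = (180 + I)*(-1 + I) = (-1 + I)*(180 + I))
W(216, 49)/S(-87, -208) + D(-5)/(-2404) = ((1/2)*216/(-47 + 49))/(-53 - 1*(-87)) + (-180 + (-5)**2 + 179*(-5))/(-2404) = ((1/2)*216/2)/(-53 + 87) + (-180 + 25 - 895)*(-1/2404) = ((1/2)*216*(1/2))/34 - 1050*(-1/2404) = 54*(1/34) + 525/1202 = 27/17 + 525/1202 = 41379/20434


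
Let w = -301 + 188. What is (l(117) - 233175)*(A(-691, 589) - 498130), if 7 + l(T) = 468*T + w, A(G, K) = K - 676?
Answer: 88951164963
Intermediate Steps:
w = -113
A(G, K) = -676 + K
l(T) = -120 + 468*T (l(T) = -7 + (468*T - 113) = -7 + (-113 + 468*T) = -120 + 468*T)
(l(117) - 233175)*(A(-691, 589) - 498130) = ((-120 + 468*117) - 233175)*((-676 + 589) - 498130) = ((-120 + 54756) - 233175)*(-87 - 498130) = (54636 - 233175)*(-498217) = -178539*(-498217) = 88951164963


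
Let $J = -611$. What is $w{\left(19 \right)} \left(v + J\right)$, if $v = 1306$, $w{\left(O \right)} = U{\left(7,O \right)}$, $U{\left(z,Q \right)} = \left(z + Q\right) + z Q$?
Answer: $110505$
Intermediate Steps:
$U{\left(z,Q \right)} = Q + z + Q z$ ($U{\left(z,Q \right)} = \left(Q + z\right) + Q z = Q + z + Q z$)
$w{\left(O \right)} = 7 + 8 O$ ($w{\left(O \right)} = O + 7 + O 7 = O + 7 + 7 O = 7 + 8 O$)
$w{\left(19 \right)} \left(v + J\right) = \left(7 + 8 \cdot 19\right) \left(1306 - 611\right) = \left(7 + 152\right) 695 = 159 \cdot 695 = 110505$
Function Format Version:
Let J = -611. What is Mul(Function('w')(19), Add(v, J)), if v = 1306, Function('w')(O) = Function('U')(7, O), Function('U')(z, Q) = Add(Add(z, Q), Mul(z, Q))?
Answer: 110505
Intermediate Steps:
Function('U')(z, Q) = Add(Q, z, Mul(Q, z)) (Function('U')(z, Q) = Add(Add(Q, z), Mul(Q, z)) = Add(Q, z, Mul(Q, z)))
Function('w')(O) = Add(7, Mul(8, O)) (Function('w')(O) = Add(O, 7, Mul(O, 7)) = Add(O, 7, Mul(7, O)) = Add(7, Mul(8, O)))
Mul(Function('w')(19), Add(v, J)) = Mul(Add(7, Mul(8, 19)), Add(1306, -611)) = Mul(Add(7, 152), 695) = Mul(159, 695) = 110505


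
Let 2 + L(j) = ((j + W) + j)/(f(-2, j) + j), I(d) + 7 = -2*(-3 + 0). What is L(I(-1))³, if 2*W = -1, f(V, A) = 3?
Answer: -2197/64 ≈ -34.328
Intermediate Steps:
W = -½ (W = (½)*(-1) = -½ ≈ -0.50000)
I(d) = -1 (I(d) = -7 - 2*(-3 + 0) = -7 - 2*(-3) = -7 + 6 = -1)
L(j) = -2 + (-½ + 2*j)/(3 + j) (L(j) = -2 + ((j - ½) + j)/(3 + j) = -2 + ((-½ + j) + j)/(3 + j) = -2 + (-½ + 2*j)/(3 + j))
L(I(-1))³ = (-13/(6 + 2*(-1)))³ = (-13/(6 - 2))³ = (-13/4)³ = -2197/64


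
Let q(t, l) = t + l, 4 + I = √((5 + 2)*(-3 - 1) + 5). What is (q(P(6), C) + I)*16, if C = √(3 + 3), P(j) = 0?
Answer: -64 + 16*√6 + 16*I*√23 ≈ -24.808 + 76.733*I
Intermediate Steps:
C = √6 ≈ 2.4495
I = -4 + I*√23 (I = -4 + √((5 + 2)*(-3 - 1) + 5) = -4 + √(7*(-4) + 5) = -4 + √(-28 + 5) = -4 + √(-23) = -4 + I*√23 ≈ -4.0 + 4.7958*I)
q(t, l) = l + t
(q(P(6), C) + I)*16 = ((√6 + 0) + (-4 + I*√23))*16 = (√6 + (-4 + I*√23))*16 = (-4 + √6 + I*√23)*16 = -64 + 16*√6 + 16*I*√23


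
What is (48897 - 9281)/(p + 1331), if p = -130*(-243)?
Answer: 39616/32921 ≈ 1.2034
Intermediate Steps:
p = 31590
(48897 - 9281)/(p + 1331) = (48897 - 9281)/(31590 + 1331) = 39616/32921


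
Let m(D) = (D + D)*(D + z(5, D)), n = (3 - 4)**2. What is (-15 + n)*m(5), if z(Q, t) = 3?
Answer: -1120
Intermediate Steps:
n = 1 (n = (-1)**2 = 1)
m(D) = 2*D*(3 + D) (m(D) = (D + D)*(D + 3) = (2*D)*(3 + D) = 2*D*(3 + D))
(-15 + n)*m(5) = (-15 + 1)*(2*5*(3 + 5)) = -28*5*8 = -14*80 = -1120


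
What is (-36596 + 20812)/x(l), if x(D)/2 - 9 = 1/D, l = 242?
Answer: -1909864/2179 ≈ -876.49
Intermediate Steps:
x(D) = 18 + 2/D
(-36596 + 20812)/x(l) = (-36596 + 20812)/(18 + 2/242) = -15784/(18 + 2*(1/242)) = -15784/(18 + 1/121) = -15784/2179/121 = -15784*121/2179 = -1909864/2179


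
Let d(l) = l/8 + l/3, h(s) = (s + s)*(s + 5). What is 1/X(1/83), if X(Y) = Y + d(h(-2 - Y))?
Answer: -20667/113645 ≈ -0.18186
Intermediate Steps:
h(s) = 2*s*(5 + s) (h(s) = (2*s)*(5 + s) = 2*s*(5 + s))
d(l) = 11*l/24 (d(l) = l*(1/8) + l*(1/3) = l/8 + l/3 = 11*l/24)
X(Y) = Y + 11*(-2 - Y)*(3 - Y)/12 (X(Y) = Y + 11*(2*(-2 - Y)*(5 + (-2 - Y)))/24 = Y + 11*(2*(-2 - Y)*(3 - Y))/24 = Y + 11*(-2 - Y)*(3 - Y)/12)
1/X(1/83) = 1/(-11/2 + (1/12)/83 + 11*(1/83)**2/12) = 1/(-11/2 + (1/12)*(1/83) + 11*(1/83)**2/12) = 1/(-11/2 + 1/996 + (11/12)*(1/6889)) = 1/(-11/2 + 1/996 + 11/82668) = 1/(-113645/20667) = -20667/113645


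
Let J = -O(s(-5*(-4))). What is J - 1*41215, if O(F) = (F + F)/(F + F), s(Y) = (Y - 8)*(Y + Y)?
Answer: -41216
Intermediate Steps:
s(Y) = 2*Y*(-8 + Y) (s(Y) = (-8 + Y)*(2*Y) = 2*Y*(-8 + Y))
O(F) = 1 (O(F) = (2*F)/((2*F)) = (2*F)*(1/(2*F)) = 1)
J = -1 (J = -1*1 = -1)
J - 1*41215 = -1 - 1*41215 = -1 - 41215 = -41216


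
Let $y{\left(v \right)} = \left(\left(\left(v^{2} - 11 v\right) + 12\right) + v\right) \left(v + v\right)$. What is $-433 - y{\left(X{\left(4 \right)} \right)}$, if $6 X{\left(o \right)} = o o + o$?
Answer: $- \frac{9851}{27} \approx -364.85$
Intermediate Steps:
$X{\left(o \right)} = \frac{o}{6} + \frac{o^{2}}{6}$ ($X{\left(o \right)} = \frac{o o + o}{6} = \frac{o^{2} + o}{6} = \frac{o + o^{2}}{6} = \frac{o}{6} + \frac{o^{2}}{6}$)
$y{\left(v \right)} = 2 v \left(12 + v^{2} - 10 v\right)$ ($y{\left(v \right)} = \left(\left(12 + v^{2} - 11 v\right) + v\right) 2 v = \left(12 + v^{2} - 10 v\right) 2 v = 2 v \left(12 + v^{2} - 10 v\right)$)
$-433 - y{\left(X{\left(4 \right)} \right)} = -433 - 2 \cdot \frac{1}{6} \cdot 4 \left(1 + 4\right) \left(12 + \left(\frac{1}{6} \cdot 4 \left(1 + 4\right)\right)^{2} - 10 \cdot \frac{1}{6} \cdot 4 \left(1 + 4\right)\right) = -433 - 2 \cdot \frac{1}{6} \cdot 4 \cdot 5 \left(12 + \left(\frac{1}{6} \cdot 4 \cdot 5\right)^{2} - 10 \cdot \frac{1}{6} \cdot 4 \cdot 5\right) = -433 - 2 \cdot \frac{10}{3} \left(12 + \left(\frac{10}{3}\right)^{2} - \frac{100}{3}\right) = -433 - 2 \cdot \frac{10}{3} \left(12 + \frac{100}{9} - \frac{100}{3}\right) = -433 - 2 \cdot \frac{10}{3} \left(- \frac{92}{9}\right) = -433 - - \frac{1840}{27} = -433 + \frac{1840}{27} = - \frac{9851}{27}$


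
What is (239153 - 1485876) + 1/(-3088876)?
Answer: -3850972753349/3088876 ≈ -1.2467e+6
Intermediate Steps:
(239153 - 1485876) + 1/(-3088876) = -1246723 - 1/3088876 = -3850972753349/3088876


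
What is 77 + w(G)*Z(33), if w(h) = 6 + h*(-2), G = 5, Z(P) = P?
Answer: -55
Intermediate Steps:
w(h) = 6 - 2*h
77 + w(G)*Z(33) = 77 + (6 - 2*5)*33 = 77 + (6 - 10)*33 = 77 - 4*33 = 77 - 132 = -55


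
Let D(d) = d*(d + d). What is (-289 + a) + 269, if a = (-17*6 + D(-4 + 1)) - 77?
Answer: -181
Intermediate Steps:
D(d) = 2*d² (D(d) = d*(2*d) = 2*d²)
a = -161 (a = (-17*6 + 2*(-4 + 1)²) - 77 = (-102 + 2*(-3)²) - 77 = (-102 + 2*9) - 77 = (-102 + 18) - 77 = -84 - 77 = -161)
(-289 + a) + 269 = (-289 - 161) + 269 = -450 + 269 = -181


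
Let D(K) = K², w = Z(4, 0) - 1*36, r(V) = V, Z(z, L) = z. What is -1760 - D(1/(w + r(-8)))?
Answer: -2816001/1600 ≈ -1760.0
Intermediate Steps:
w = -32 (w = 4 - 1*36 = 4 - 36 = -32)
-1760 - D(1/(w + r(-8))) = -1760 - (1/(-32 - 8))² = -1760 - (1/(-40))² = -1760 - (-1/40)² = -1760 - 1*1/1600 = -1760 - 1/1600 = -2816001/1600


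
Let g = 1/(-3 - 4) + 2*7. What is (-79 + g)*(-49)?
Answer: 3192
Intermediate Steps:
g = 97/7 (g = 1/(-7) + 14 = -⅐ + 14 = 97/7 ≈ 13.857)
(-79 + g)*(-49) = (-79 + 97/7)*(-49) = -456/7*(-49) = 3192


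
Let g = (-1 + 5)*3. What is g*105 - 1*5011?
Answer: -3751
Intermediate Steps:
g = 12 (g = 4*3 = 12)
g*105 - 1*5011 = 12*105 - 1*5011 = 1260 - 5011 = -3751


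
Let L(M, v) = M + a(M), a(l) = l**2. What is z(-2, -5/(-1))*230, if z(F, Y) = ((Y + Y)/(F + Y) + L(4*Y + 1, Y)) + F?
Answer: 319700/3 ≈ 1.0657e+5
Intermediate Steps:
L(M, v) = M + M**2
z(F, Y) = F + (1 + 4*Y)*(2 + 4*Y) + 2*Y/(F + Y) (z(F, Y) = ((Y + Y)/(F + Y) + (4*Y + 1)*(1 + (4*Y + 1))) + F = ((2*Y)/(F + Y) + (1 + 4*Y)*(1 + (1 + 4*Y))) + F = (2*Y/(F + Y) + (1 + 4*Y)*(2 + 4*Y)) + F = ((1 + 4*Y)*(2 + 4*Y) + 2*Y/(F + Y)) + F = F + (1 + 4*Y)*(2 + 4*Y) + 2*Y/(F + Y))
z(-2, -5/(-1))*230 = (((-2)**2 + 2*(-2) + 4*(-5/(-1)) + 12*(-5/(-1))**2 + 16*(-5/(-1))**3 + 13*(-2)*(-5/(-1)) + 16*(-2)*(-5/(-1))**2)/(-2 - 5/(-1)))*230 = ((4 - 4 + 4*(-5*(-1)) + 12*(-5*(-1))**2 + 16*(-5*(-1))**3 + 13*(-2)*(-5*(-1)) + 16*(-2)*(-5*(-1))**2)/(-2 - 5*(-1)))*230 = ((4 - 4 + 4*5 + 12*5**2 + 16*5**3 + 13*(-2)*5 + 16*(-2)*5**2)/(-2 + 5))*230 = ((4 - 4 + 20 + 12*25 + 16*125 - 130 + 16*(-2)*25)/3)*230 = ((4 - 4 + 20 + 300 + 2000 - 130 - 800)/3)*230 = ((1/3)*1390)*230 = (1390/3)*230 = 319700/3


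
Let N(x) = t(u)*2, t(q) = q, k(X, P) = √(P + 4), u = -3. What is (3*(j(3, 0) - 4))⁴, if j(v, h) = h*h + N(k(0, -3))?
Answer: 810000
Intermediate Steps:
k(X, P) = √(4 + P)
N(x) = -6 (N(x) = -3*2 = -6)
j(v, h) = -6 + h² (j(v, h) = h*h - 6 = h² - 6 = -6 + h²)
(3*(j(3, 0) - 4))⁴ = (3*((-6 + 0²) - 4))⁴ = (3*((-6 + 0) - 4))⁴ = (3*(-6 - 4))⁴ = (3*(-10))⁴ = (-30)⁴ = 810000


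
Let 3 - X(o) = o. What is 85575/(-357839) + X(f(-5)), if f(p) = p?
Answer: 2777137/357839 ≈ 7.7609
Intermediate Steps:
X(o) = 3 - o
85575/(-357839) + X(f(-5)) = 85575/(-357839) + (3 - 1*(-5)) = 85575*(-1/357839) + (3 + 5) = -85575/357839 + 8 = 2777137/357839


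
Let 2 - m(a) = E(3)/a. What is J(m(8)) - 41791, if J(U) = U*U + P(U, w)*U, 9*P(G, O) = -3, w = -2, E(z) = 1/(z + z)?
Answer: -96278959/2304 ≈ -41788.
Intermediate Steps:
E(z) = 1/(2*z)
P(G, O) = -1/3 (P(G, O) = (1/9)*(-3) = -1/3)
m(a) = 2 - 1/(6*a) (m(a) = 2 - (1/2)/3/a = 2 - (1/2)*(1/3)/a = 2 - 1/(6*a))
J(U) = U**2 - U/3 (J(U) = U*U - U/3 = U**2 - U/3)
J(m(8)) - 41791 = (2 - 1/6/8)*(-1/3 + (2 - 1/6/8)) - 41791 = (2 - 1/6*1/8)*(-1/3 + (2 - 1/6*1/8)) - 41791 = (2 - 1/48)*(-1/3 + (2 - 1/48)) - 41791 = 95*(-1/3 + 95/48)/48 - 41791 = (95/48)*(79/48) - 41791 = 7505/2304 - 41791 = -96278959/2304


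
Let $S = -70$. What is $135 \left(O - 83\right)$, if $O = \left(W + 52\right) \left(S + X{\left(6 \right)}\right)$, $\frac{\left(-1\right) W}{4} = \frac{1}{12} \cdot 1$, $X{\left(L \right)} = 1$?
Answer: $-492480$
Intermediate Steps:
$W = - \frac{1}{3}$ ($W = - 4 \cdot \frac{1}{12} \cdot 1 = \left(-4\right) \frac{1}{12} = - \frac{1}{3} \approx -0.33333$)
$O = -3565$ ($O = \left(- \frac{1}{3} + 52\right) \left(-70 + 1\right) = \frac{155}{3} \left(-69\right) = -3565$)
$135 \left(O - 83\right) = 135 \left(-3565 - 83\right) = 135 \left(-3648\right) = -492480$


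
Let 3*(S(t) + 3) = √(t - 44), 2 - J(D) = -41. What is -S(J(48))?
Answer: 3 - I/3 ≈ 3.0 - 0.33333*I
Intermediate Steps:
J(D) = 43 (J(D) = 2 - 1*(-41) = 2 + 41 = 43)
S(t) = -3 + √(-44 + t)/3 (S(t) = -3 + √(t - 44)/3 = -3 + √(-44 + t)/3)
-S(J(48)) = -(-3 + √(-44 + 43)/3) = -(-3 + √(-1)/3) = -(-3 + I/3) = 3 - I/3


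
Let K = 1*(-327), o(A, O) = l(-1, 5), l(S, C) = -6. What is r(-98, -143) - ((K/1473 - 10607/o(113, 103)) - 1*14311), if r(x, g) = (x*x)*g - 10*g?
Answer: -4004788309/2946 ≈ -1.3594e+6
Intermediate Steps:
o(A, O) = -6
r(x, g) = -10*g + g*x² (r(x, g) = x²*g - 10*g = g*x² - 10*g = -10*g + g*x²)
K = -327
r(-98, -143) - ((K/1473 - 10607/o(113, 103)) - 1*14311) = -143*(-10 + (-98)²) - ((-327/1473 - 10607/(-6)) - 1*14311) = -143*(-10 + 9604) - ((-327*1/1473 - 10607*(-⅙)) - 14311) = -143*9594 - ((-109/491 + 10607/6) - 14311) = -1371942 - (5207383/2946 - 14311) = -1371942 - 1*(-36952823/2946) = -1371942 + 36952823/2946 = -4004788309/2946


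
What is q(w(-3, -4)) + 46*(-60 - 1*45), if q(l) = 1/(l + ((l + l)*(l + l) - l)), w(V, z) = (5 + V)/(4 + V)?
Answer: -77279/16 ≈ -4829.9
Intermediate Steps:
w(V, z) = (5 + V)/(4 + V)
q(l) = 1/(4*l²) (q(l) = 1/(l + ((2*l)*(2*l) - l)) = 1/(l + (4*l² - l)) = 1/(l + (-l + 4*l²)) = 1/(4*l²))
q(w(-3, -4)) + 46*(-60 - 1*45) = 1/(4*((5 - 3)/(4 - 3))²) + 46*(-60 - 1*45) = 1/(4*(2/1)²) + 46*(-60 - 45) = 1/(4*(1*2)²) + 46*(-105) = (¼)/2² - 4830 = (¼)*(¼) - 4830 = 1/16 - 4830 = -77279/16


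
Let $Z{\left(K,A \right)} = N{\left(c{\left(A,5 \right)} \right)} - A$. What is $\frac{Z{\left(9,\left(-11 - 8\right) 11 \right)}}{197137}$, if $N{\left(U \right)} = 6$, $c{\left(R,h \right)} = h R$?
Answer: $\frac{215}{197137} \approx 0.0010906$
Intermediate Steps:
$c{\left(R,h \right)} = R h$
$Z{\left(K,A \right)} = 6 - A$
$\frac{Z{\left(9,\left(-11 - 8\right) 11 \right)}}{197137} = \frac{6 - \left(-11 - 8\right) 11}{197137} = \left(6 - \left(-19\right) 11\right) \frac{1}{197137} = \left(6 - -209\right) \frac{1}{197137} = \left(6 + 209\right) \frac{1}{197137} = 215 \cdot \frac{1}{197137} = \frac{215}{197137}$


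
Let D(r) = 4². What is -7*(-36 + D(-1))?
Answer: 140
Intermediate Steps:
D(r) = 16
-7*(-36 + D(-1)) = -7*(-36 + 16) = -7*(-20) = 140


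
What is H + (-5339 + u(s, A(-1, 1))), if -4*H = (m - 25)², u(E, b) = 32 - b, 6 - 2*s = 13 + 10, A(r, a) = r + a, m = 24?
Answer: -21229/4 ≈ -5307.3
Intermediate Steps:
A(r, a) = a + r
s = -17/2 (s = 3 - (13 + 10)/2 = 3 - ½*23 = 3 - 23/2 = -17/2 ≈ -8.5000)
H = -¼ (H = -(24 - 25)²/4 = -¼*(-1)² = -¼*1 = -¼ ≈ -0.25000)
H + (-5339 + u(s, A(-1, 1))) = -¼ + (-5339 + (32 - (1 - 1))) = -¼ + (-5339 + (32 - 1*0)) = -¼ + (-5339 + (32 + 0)) = -¼ + (-5339 + 32) = -¼ - 5307 = -21229/4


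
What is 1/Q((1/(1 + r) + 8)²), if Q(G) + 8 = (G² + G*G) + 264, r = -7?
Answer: 648/5045569 ≈ 0.00012843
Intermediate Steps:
Q(G) = 256 + 2*G² (Q(G) = -8 + ((G² + G*G) + 264) = -8 + ((G² + G²) + 264) = -8 + (2*G² + 264) = -8 + (264 + 2*G²) = 256 + 2*G²)
1/Q((1/(1 + r) + 8)²) = 1/(256 + 2*((1/(1 - 7) + 8)²)²) = 1/(256 + 2*((1/(-6) + 8)²)²) = 1/(256 + 2*((-⅙ + 8)²)²) = 1/(256 + 2*((47/6)²)²) = 1/(256 + 2*(2209/36)²) = 1/(256 + 2*(4879681/1296)) = 1/(256 + 4879681/648) = 1/(5045569/648) = 648/5045569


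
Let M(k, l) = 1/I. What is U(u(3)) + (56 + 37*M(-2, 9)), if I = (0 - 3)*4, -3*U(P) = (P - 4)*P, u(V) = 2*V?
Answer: 587/12 ≈ 48.917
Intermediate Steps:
U(P) = -P*(-4 + P)/3 (U(P) = -(P - 4)*P/3 = -(-4 + P)*P/3 = -P*(-4 + P)/3)
I = -12 (I = -3*4 = -12)
M(k, l) = -1/12 (M(k, l) = 1/(-12) = -1/12)
U(u(3)) + (56 + 37*M(-2, 9)) = (2*3)*(4 - 2*3)/3 + (56 + 37*(-1/12)) = (⅓)*6*(4 - 1*6) + (56 - 37/12) = (⅓)*6*(4 - 6) + 635/12 = (⅓)*6*(-2) + 635/12 = -4 + 635/12 = 587/12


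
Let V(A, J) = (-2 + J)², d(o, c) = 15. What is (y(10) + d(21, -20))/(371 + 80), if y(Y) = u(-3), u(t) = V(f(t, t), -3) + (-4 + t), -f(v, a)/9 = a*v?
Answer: 3/41 ≈ 0.073171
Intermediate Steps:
f(v, a) = -9*a*v
u(t) = 21 + t (u(t) = (-2 - 3)² + (-4 + t) = (-5)² + (-4 + t) = 25 + (-4 + t) = 21 + t)
y(Y) = 18 (y(Y) = 21 - 3 = 18)
(y(10) + d(21, -20))/(371 + 80) = (18 + 15)/(371 + 80) = 33/451 = 33*(1/451) = 3/41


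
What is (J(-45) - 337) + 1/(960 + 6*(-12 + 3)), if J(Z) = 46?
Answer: -263645/906 ≈ -291.00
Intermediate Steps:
(J(-45) - 337) + 1/(960 + 6*(-12 + 3)) = (46 - 337) + 1/(960 + 6*(-12 + 3)) = -291 + 1/(960 + 6*(-9)) = -291 + 1/(960 - 54) = -291 + 1/906 = -263645/906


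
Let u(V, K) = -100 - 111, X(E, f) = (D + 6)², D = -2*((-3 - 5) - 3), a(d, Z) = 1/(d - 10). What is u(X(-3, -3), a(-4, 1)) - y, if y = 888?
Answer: -1099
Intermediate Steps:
a(d, Z) = 1/(-10 + d)
D = 22 (D = -2*(-8 - 3) = -2*(-11) = 22)
X(E, f) = 784 (X(E, f) = (22 + 6)² = 28² = 784)
u(V, K) = -211
u(X(-3, -3), a(-4, 1)) - y = -211 - 1*888 = -211 - 888 = -1099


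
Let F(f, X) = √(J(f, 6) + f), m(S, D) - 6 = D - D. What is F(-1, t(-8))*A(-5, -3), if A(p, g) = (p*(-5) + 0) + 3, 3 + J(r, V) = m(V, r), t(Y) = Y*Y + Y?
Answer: 28*√2 ≈ 39.598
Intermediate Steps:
m(S, D) = 6 (m(S, D) = 6 + (D - D) = 6 + 0 = 6)
t(Y) = Y + Y² (t(Y) = Y² + Y = Y + Y²)
J(r, V) = 3 (J(r, V) = -3 + 6 = 3)
A(p, g) = 3 - 5*p (A(p, g) = (-5*p + 0) + 3 = -5*p + 3 = 3 - 5*p)
F(f, X) = √(3 + f)
F(-1, t(-8))*A(-5, -3) = √(3 - 1)*(3 - 5*(-5)) = √2*(3 + 25) = √2*28 = 28*√2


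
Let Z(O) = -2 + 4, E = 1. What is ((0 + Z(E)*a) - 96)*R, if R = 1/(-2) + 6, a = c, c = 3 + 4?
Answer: -451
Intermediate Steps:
Z(O) = 2
c = 7
a = 7
R = 11/2 (R = -1/2*1 + 6 = -1/2 + 6 = 11/2 ≈ 5.5000)
((0 + Z(E)*a) - 96)*R = ((0 + 2*7) - 96)*(11/2) = ((0 + 14) - 96)*(11/2) = (14 - 96)*(11/2) = -82*11/2 = -451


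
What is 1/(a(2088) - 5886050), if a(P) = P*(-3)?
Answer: -1/5892314 ≈ -1.6971e-7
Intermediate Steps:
a(P) = -3*P
1/(a(2088) - 5886050) = 1/(-3*2088 - 5886050) = 1/(-6264 - 5886050) = 1/(-5892314) = -1/5892314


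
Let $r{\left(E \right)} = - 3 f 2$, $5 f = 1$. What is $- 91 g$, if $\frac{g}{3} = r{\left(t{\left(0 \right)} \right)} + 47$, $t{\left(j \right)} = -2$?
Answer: $- \frac{62517}{5} \approx -12503.0$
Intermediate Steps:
$f = \frac{1}{5}$ ($f = \frac{1}{5} \cdot 1 = \frac{1}{5} \approx 0.2$)
$r{\left(E \right)} = - \frac{6}{5}$ ($r{\left(E \right)} = \left(-3\right) \frac{1}{5} \cdot 2 = \left(- \frac{3}{5}\right) 2 = - \frac{6}{5}$)
$g = \frac{687}{5}$ ($g = 3 \left(- \frac{6}{5} + 47\right) = 3 \cdot \frac{229}{5} = \frac{687}{5} \approx 137.4$)
$- 91 g = \left(-91\right) \frac{687}{5} = - \frac{62517}{5}$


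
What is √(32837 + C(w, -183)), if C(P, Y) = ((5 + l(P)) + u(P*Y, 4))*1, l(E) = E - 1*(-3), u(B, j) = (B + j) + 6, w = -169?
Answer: √63613 ≈ 252.22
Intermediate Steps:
u(B, j) = 6 + B + j
l(E) = 3 + E (l(E) = E + 3 = 3 + E)
C(P, Y) = 18 + P + P*Y (C(P, Y) = ((5 + (3 + P)) + (6 + P*Y + 4))*1 = ((8 + P) + (10 + P*Y))*1 = (18 + P + P*Y)*1 = 18 + P + P*Y)
√(32837 + C(w, -183)) = √(32837 + (18 - 169 - 169*(-183))) = √(32837 + (18 - 169 + 30927)) = √(32837 + 30776) = √63613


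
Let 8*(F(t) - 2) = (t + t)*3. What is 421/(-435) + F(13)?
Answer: 18761/1740 ≈ 10.782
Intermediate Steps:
F(t) = 2 + 3*t/4 (F(t) = 2 + ((t + t)*3)/8 = 2 + ((2*t)*3)/8 = 2 + (6*t)/8 = 2 + 3*t/4)
421/(-435) + F(13) = 421/(-435) + (2 + (¾)*13) = -1/435*421 + (2 + 39/4) = -421/435 + 47/4 = 18761/1740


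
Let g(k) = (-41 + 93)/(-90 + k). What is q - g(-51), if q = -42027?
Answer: -5925755/141 ≈ -42027.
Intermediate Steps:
g(k) = 52/(-90 + k)
q - g(-51) = -42027 - 52/(-90 - 51) = -42027 - 52/(-141) = -42027 - 52*(-1)/141 = -42027 - 1*(-52/141) = -42027 + 52/141 = -5925755/141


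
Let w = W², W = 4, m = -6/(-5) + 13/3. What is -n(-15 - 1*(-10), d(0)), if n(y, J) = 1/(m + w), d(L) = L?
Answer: -15/323 ≈ -0.046440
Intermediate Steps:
m = 83/15 (m = -6*(-⅕) + 13*(⅓) = 6/5 + 13/3 = 83/15 ≈ 5.5333)
w = 16 (w = 4² = 16)
n(y, J) = 15/323 (n(y, J) = 1/(83/15 + 16) = 1/(323/15) = 15/323)
-n(-15 - 1*(-10), d(0)) = -1*15/323 = -15/323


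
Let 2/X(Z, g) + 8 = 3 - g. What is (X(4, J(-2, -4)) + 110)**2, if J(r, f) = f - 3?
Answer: 12321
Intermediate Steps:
J(r, f) = -3 + f
X(Z, g) = 2/(-5 - g) (X(Z, g) = 2/(-8 + (3 - g)) = 2/(-5 - g))
(X(4, J(-2, -4)) + 110)**2 = (-2/(5 + (-3 - 4)) + 110)**2 = (-2/(5 - 7) + 110)**2 = (-2/(-2) + 110)**2 = (-2*(-1/2) + 110)**2 = (1 + 110)**2 = 111**2 = 12321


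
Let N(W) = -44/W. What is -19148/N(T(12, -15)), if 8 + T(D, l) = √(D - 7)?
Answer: -38296/11 + 4787*√5/11 ≈ -2508.4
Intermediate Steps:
T(D, l) = -8 + √(-7 + D) (T(D, l) = -8 + √(D - 7) = -8 + √(-7 + D))
-19148/N(T(12, -15)) = -(38296/11 - 4787*√(-7 + 12)/11) = -(38296/11 - 4787*√5/11) = -19148*(2/11 - √5/44) = -38296/11 + 4787*√5/11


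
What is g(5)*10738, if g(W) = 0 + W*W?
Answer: 268450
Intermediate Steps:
g(W) = W² (g(W) = 0 + W² = W²)
g(5)*10738 = 5²*10738 = 25*10738 = 268450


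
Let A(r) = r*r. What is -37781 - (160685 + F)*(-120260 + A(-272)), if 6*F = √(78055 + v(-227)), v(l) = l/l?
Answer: 7435821279 + 46276*√19514/3 ≈ 7.4380e+9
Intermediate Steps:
v(l) = 1
F = √19514/3 (F = √(78055 + 1)/6 = √78056/6 = (2*√19514)/6 = √19514/3 ≈ 46.564)
A(r) = r²
-37781 - (160685 + F)*(-120260 + A(-272)) = -37781 - (160685 + √19514/3)*(-120260 + (-272)²) = -37781 - (160685 + √19514/3)*(-120260 + 73984) = -37781 - (160685 + √19514/3)*(-46276) = -37781 - (-7435859060 - 46276*√19514/3) = -37781 + (7435859060 + 46276*√19514/3) = 7435821279 + 46276*√19514/3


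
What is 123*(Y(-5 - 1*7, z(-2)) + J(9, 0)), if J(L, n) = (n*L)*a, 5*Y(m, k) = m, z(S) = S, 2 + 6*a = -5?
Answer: -1476/5 ≈ -295.20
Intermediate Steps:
a = -7/6 (a = -1/3 + (1/6)*(-5) = -1/3 - 5/6 = -7/6 ≈ -1.1667)
Y(m, k) = m/5
J(L, n) = -7*L*n/6 (J(L, n) = (n*L)*(-7/6) = (L*n)*(-7/6) = -7*L*n/6)
123*(Y(-5 - 1*7, z(-2)) + J(9, 0)) = 123*((-5 - 1*7)/5 - 7/6*9*0) = 123*((-5 - 7)/5 + 0) = 123*((1/5)*(-12) + 0) = 123*(-12/5 + 0) = 123*(-12/5) = -1476/5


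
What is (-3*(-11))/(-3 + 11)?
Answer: 33/8 ≈ 4.1250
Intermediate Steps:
(-3*(-11))/(-3 + 11) = 33/8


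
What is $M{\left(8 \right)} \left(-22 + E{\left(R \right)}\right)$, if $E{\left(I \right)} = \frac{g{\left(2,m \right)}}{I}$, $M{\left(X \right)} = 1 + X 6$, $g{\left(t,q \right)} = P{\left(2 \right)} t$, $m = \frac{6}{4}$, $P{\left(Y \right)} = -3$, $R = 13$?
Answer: $- \frac{14308}{13} \approx -1100.6$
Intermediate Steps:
$m = \frac{3}{2}$ ($m = 6 \cdot \frac{1}{4} = \frac{3}{2} \approx 1.5$)
$g{\left(t,q \right)} = - 3 t$
$M{\left(X \right)} = 1 + 6 X$
$E{\left(I \right)} = - \frac{6}{I}$ ($E{\left(I \right)} = \frac{\left(-3\right) 2}{I} = - \frac{6}{I}$)
$M{\left(8 \right)} \left(-22 + E{\left(R \right)}\right) = \left(1 + 6 \cdot 8\right) \left(-22 - \frac{6}{13}\right) = \left(1 + 48\right) \left(-22 - \frac{6}{13}\right) = 49 \left(-22 - \frac{6}{13}\right) = 49 \left(- \frac{292}{13}\right) = - \frac{14308}{13}$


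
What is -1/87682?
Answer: -1/87682 ≈ -1.1405e-5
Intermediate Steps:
-1/87682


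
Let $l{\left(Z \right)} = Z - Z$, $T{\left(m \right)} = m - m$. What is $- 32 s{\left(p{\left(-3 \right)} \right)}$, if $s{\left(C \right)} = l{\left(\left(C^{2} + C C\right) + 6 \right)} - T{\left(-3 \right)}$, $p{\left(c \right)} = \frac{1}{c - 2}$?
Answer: $0$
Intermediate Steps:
$T{\left(m \right)} = 0$
$l{\left(Z \right)} = 0$
$p{\left(c \right)} = \frac{1}{-2 + c}$
$s{\left(C \right)} = 0$ ($s{\left(C \right)} = 0 - 0 = 0 + 0 = 0$)
$- 32 s{\left(p{\left(-3 \right)} \right)} = \left(-32\right) 0 = 0$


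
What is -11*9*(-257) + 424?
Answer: 25867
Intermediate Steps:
-11*9*(-257) + 424 = -99*(-257) + 424 = 25443 + 424 = 25867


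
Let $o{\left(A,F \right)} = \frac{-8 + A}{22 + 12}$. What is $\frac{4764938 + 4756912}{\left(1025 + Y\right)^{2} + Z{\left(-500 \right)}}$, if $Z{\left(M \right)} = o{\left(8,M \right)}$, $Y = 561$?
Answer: $\frac{366225}{96746} \approx 3.7854$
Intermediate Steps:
$o{\left(A,F \right)} = - \frac{4}{17} + \frac{A}{34}$ ($o{\left(A,F \right)} = \frac{-8 + A}{34} = \left(-8 + A\right) \frac{1}{34} = - \frac{4}{17} + \frac{A}{34}$)
$Z{\left(M \right)} = 0$ ($Z{\left(M \right)} = - \frac{4}{17} + \frac{1}{34} \cdot 8 = - \frac{4}{17} + \frac{4}{17} = 0$)
$\frac{4764938 + 4756912}{\left(1025 + Y\right)^{2} + Z{\left(-500 \right)}} = \frac{4764938 + 4756912}{\left(1025 + 561\right)^{2} + 0} = \frac{9521850}{1586^{2} + 0} = \frac{9521850}{2515396 + 0} = \frac{9521850}{2515396} = 9521850 \cdot \frac{1}{2515396} = \frac{366225}{96746}$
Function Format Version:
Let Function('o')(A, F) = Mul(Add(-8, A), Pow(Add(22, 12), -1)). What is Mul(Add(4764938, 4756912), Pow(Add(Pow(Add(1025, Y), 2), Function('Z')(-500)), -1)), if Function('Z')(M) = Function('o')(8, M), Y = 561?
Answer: Rational(366225, 96746) ≈ 3.7854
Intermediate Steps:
Function('o')(A, F) = Add(Rational(-4, 17), Mul(Rational(1, 34), A)) (Function('o')(A, F) = Mul(Add(-8, A), Pow(34, -1)) = Mul(Add(-8, A), Rational(1, 34)) = Add(Rational(-4, 17), Mul(Rational(1, 34), A)))
Function('Z')(M) = 0 (Function('Z')(M) = Add(Rational(-4, 17), Mul(Rational(1, 34), 8)) = Add(Rational(-4, 17), Rational(4, 17)) = 0)
Mul(Add(4764938, 4756912), Pow(Add(Pow(Add(1025, Y), 2), Function('Z')(-500)), -1)) = Mul(Add(4764938, 4756912), Pow(Add(Pow(Add(1025, 561), 2), 0), -1)) = Mul(9521850, Pow(Add(Pow(1586, 2), 0), -1)) = Mul(9521850, Pow(Add(2515396, 0), -1)) = Mul(9521850, Pow(2515396, -1)) = Mul(9521850, Rational(1, 2515396)) = Rational(366225, 96746)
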